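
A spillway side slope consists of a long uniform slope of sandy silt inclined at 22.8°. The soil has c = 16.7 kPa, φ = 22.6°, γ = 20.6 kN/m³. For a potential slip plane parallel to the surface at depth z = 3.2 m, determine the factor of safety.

For an infinite slope with a slip plane parallel to the surface (no pore pressure): FS = [c + γz cos²β tanφ] / [γz sinβ cosβ].
γz = 20.6·3.2 = 65.92 kN/m²
Numerator = 16.7 + 65.92·cos²22.8°·tan22.6° = 16.7 + 65.92·0.8498·0.4163 = 40.019 kPa
Denominator = 65.92·sin22.8°·cos22.8° = 65.92·0.3875·0.9219 = 23.549 kPa
FS = 40.019 / 23.549 = 1.699

FS = 1.70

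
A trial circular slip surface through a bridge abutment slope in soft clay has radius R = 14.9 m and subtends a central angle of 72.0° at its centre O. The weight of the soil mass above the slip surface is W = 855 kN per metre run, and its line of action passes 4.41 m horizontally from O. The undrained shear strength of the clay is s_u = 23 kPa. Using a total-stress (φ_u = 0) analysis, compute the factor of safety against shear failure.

Taking moments about the centre O, the resisting moment is provided by the undrained shear strength acting along the arc:
Arc length L_a = R·θ = 14.9·(72.0°·π/180) = 14.9·1.2566 = 18.72 m
M_R = s_u·L_a·R = 23·18.72·14.9 = 6416.7 kN·m/m
M_D = W·d = 855·4.41 = 3770.6 kN·m/m
FS = M_R / M_D = 6416.7 / 3770.6 = 1.702

FS = 1.70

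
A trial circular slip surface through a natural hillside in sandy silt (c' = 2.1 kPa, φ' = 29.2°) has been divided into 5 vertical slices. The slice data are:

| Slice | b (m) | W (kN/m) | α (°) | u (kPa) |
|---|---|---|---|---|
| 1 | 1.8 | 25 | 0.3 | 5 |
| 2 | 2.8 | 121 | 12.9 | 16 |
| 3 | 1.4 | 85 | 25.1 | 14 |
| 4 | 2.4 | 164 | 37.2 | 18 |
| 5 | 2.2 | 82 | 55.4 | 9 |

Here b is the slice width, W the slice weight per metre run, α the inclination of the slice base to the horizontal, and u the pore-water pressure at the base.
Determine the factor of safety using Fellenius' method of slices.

FS = 0.68

Ordinary method of slices: FS = Σ[c'·Δl_i + (W_i cosα_i − u_i·Δl_i)·tanφ'] / Σ W_i sinα_i, with Δl_i = b_i / cosα_i.
Slice 1: Δl = 1.8/cos0.3° = 1.800 m; N'_1 = 25·cos0.3° − 5·1.800 = 16.0; c'Δl = 3.78; W sinα = 0.1
Slice 2: Δl = 2.8/cos12.9° = 2.872 m; N'_2 = 121·cos12.9° − 16·2.872 = 72.0; c'Δl = 6.03; W sinα = 27.0
Slice 3: Δl = 1.4/cos25.1° = 1.546 m; N'_3 = 85·cos25.1° − 14·1.546 = 55.3; c'Δl = 3.25; W sinα = 36.1
Slice 4: Δl = 2.4/cos37.2° = 3.013 m; N'_4 = 164·cos37.2° − 18·3.013 = 76.4; c'Δl = 6.33; W sinα = 99.2
Slice 5: Δl = 2.2/cos55.4° = 3.874 m; N'_5 = 82·cos55.4° − 9·3.874 = 11.7; c'Δl = 8.14; W sinα = 67.5
Σc'Δl = 27.5 kN/m; ΣN' = 231.4 kN/m; ΣW sinα = 229.9 kN/m
Resisting = 27.5 + 231.4·tan29.2° = 27.5 + 129.3 = 156.9 kN/m
FS = 156.9 / 229.9 = 0.682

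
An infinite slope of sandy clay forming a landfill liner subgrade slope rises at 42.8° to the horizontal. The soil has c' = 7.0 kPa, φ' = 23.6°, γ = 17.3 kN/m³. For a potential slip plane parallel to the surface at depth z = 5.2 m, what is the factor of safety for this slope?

FS = 0.63

For an infinite slope with a slip plane parallel to the surface (no pore pressure): FS = [c' + γz cos²β tanφ'] / [γz sinβ cosβ].
γz = 17.3·5.2 = 89.96 kN/m²
Numerator = 7.0 + 89.96·cos²42.8°·tan23.6° = 7.0 + 89.96·0.5384·0.4369 = 28.159 kPa
Denominator = 89.96·sin42.8°·cos42.8° = 89.96·0.6794·0.7337 = 44.847 kPa
FS = 28.159 / 44.847 = 0.628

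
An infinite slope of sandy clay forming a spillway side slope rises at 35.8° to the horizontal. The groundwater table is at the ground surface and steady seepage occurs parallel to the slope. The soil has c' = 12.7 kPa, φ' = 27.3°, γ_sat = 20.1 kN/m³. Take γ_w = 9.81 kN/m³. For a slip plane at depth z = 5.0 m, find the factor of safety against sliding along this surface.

FS = 0.63

With seepage parallel to the slope and the water table at the surface, the effective normal stress on the slip plane uses the buoyant unit weight γ' = γ_sat − γ_w while the driving shear stress uses γ_sat:
FS = [c' + γ' z cos²β tanφ'] / [γ_sat z sinβ cosβ]
γ' = 20.1 − 9.81 = 10.29 kN/m³
Numerator = 12.7 + 10.29·5.0·cos²35.8°·tan27.3° = 12.7 + 10.29·5.0·0.6578·0.5161 = 30.169 kPa
Denominator = 20.1·5.0·sin35.8°·cos35.8° = 20.1·5.0·0.5850·0.8111 = 47.681 kPa
FS = 30.169 / 47.681 = 0.633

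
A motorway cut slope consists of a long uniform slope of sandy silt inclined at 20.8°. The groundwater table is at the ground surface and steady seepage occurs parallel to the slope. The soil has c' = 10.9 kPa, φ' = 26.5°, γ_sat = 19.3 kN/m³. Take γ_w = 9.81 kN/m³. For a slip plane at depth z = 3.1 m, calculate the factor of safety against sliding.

FS = 1.19

With seepage parallel to the slope and the water table at the surface, the effective normal stress on the slip plane uses the buoyant unit weight γ' = γ_sat − γ_w while the driving shear stress uses γ_sat:
FS = [c' + γ' z cos²β tanφ'] / [γ_sat z sinβ cosβ]
γ' = 19.3 − 9.81 = 9.49 kN/m³
Numerator = 10.9 + 9.49·3.1·cos²20.8°·tan26.5° = 10.9 + 9.49·3.1·0.8739·0.4986 = 23.718 kPa
Denominator = 19.3·3.1·sin20.8°·cos20.8° = 19.3·3.1·0.3551·0.9348 = 19.861 kPa
FS = 23.718 / 19.861 = 1.194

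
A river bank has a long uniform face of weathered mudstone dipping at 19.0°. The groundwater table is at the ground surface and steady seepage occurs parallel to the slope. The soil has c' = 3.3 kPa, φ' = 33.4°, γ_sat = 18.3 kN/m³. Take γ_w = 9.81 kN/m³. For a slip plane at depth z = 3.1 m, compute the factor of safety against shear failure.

FS = 1.08

With seepage parallel to the slope and the water table at the surface, the effective normal stress on the slip plane uses the buoyant unit weight γ' = γ_sat − γ_w while the driving shear stress uses γ_sat:
FS = [c' + γ' z cos²β tanφ'] / [γ_sat z sinβ cosβ]
γ' = 18.3 − 9.81 = 8.49 kN/m³
Numerator = 3.3 + 8.49·3.1·cos²19.0°·tan33.4° = 3.3 + 8.49·3.1·0.8940·0.6594 = 18.815 kPa
Denominator = 18.3·3.1·sin19.0°·cos19.0° = 18.3·3.1·0.3256·0.9455 = 17.463 kPa
FS = 18.815 / 17.463 = 1.077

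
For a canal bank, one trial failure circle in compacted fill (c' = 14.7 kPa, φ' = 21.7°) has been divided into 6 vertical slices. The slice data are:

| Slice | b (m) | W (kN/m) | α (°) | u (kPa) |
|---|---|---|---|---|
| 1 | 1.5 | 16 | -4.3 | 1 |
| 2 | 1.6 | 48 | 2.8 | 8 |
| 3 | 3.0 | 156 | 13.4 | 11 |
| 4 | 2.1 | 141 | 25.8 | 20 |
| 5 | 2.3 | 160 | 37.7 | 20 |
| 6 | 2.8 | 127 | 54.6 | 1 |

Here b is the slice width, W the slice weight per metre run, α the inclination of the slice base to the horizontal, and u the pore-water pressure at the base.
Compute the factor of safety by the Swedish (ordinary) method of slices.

FS = 1.31

Ordinary method of slices: FS = Σ[c'·Δl_i + (W_i cosα_i − u_i·Δl_i)·tanφ'] / Σ W_i sinα_i, with Δl_i = b_i / cosα_i.
Slice 1: Δl = 1.5/cos(-4.3°) = 1.504 m; N'_1 = 16·cos(-4.3°) − 1·1.504 = 14.5; c'Δl = 22.11; W sinα = -1.2
Slice 2: Δl = 1.6/cos2.8° = 1.602 m; N'_2 = 48·cos2.8° − 8·1.602 = 35.1; c'Δl = 23.55; W sinα = 2.3
Slice 3: Δl = 3.0/cos13.4° = 3.084 m; N'_3 = 156·cos13.4° − 11·3.084 = 117.8; c'Δl = 45.33; W sinα = 36.2
Slice 4: Δl = 2.1/cos25.8° = 2.333 m; N'_4 = 141·cos25.8° − 20·2.333 = 80.3; c'Δl = 34.29; W sinα = 61.4
Slice 5: Δl = 2.3/cos37.7° = 2.907 m; N'_5 = 160·cos37.7° − 20·2.907 = 68.5; c'Δl = 42.73; W sinα = 97.8
Slice 6: Δl = 2.8/cos54.6° = 4.834 m; N'_6 = 127·cos54.6° − 1·4.834 = 68.7; c'Δl = 71.05; W sinα = 103.5
Σc'Δl = 239.1 kN/m; ΣN' = 384.9 kN/m; ΣW sinα = 300.0 kN/m
Resisting = 239.1 + 384.9·tan21.7° = 239.1 + 153.2 = 392.2 kN/m
FS = 392.2 / 300.0 = 1.307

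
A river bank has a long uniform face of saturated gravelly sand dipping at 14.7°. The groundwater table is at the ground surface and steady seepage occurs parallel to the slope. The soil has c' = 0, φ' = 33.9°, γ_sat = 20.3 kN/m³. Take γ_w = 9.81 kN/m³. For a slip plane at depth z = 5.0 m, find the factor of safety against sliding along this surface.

With seepage parallel to the slope and the water table at the surface, the effective normal stress on the slip plane uses the buoyant unit weight γ' = γ_sat − γ_w while the driving shear stress uses γ_sat:
FS = [c' + γ' z cos²β tanφ'] / [γ_sat z sinβ cosβ]
(For c' = 0 this reduces to FS = (γ'/γ_sat)·tanφ'/tanβ.)
γ' = 20.3 − 9.81 = 10.49 kN/m³
Numerator = 0.0 + 10.49·5.0·cos²14.7°·tan33.9° = 0.0 + 10.49·5.0·0.9356·0.6720 = 32.975 kPa
Denominator = 20.3·5.0·sin14.7°·cos14.7° = 20.3·5.0·0.2538·0.9673 = 24.913 kPa
FS = 32.975 / 24.913 = 1.324

FS = 1.32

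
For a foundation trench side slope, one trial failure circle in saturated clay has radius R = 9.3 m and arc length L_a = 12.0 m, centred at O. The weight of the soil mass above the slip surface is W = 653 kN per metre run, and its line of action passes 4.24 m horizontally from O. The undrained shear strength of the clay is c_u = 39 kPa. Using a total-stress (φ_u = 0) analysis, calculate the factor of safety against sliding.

FS = 1.57

Taking moments about the centre O, the resisting moment is provided by the undrained shear strength acting along the arc:
M_R = c_u·L_a·R = 39·12.00·9.3 = 4352.4 kN·m/m
M_D = W·d = 653·4.24 = 2768.7 kN·m/m
FS = M_R / M_D = 4352.4 / 2768.7 = 1.572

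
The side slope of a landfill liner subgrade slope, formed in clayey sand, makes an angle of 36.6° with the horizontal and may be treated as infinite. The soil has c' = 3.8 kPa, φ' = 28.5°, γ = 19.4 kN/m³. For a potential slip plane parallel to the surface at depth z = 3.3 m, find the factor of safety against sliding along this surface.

FS = 0.86

For an infinite slope with a slip plane parallel to the surface (no pore pressure): FS = [c' + γz cos²β tanφ'] / [γz sinβ cosβ].
γz = 19.4·3.3 = 64.02 kN/m²
Numerator = 3.8 + 64.02·cos²36.6°·tan28.5° = 3.8 + 64.02·0.6445·0.5430 = 26.203 kPa
Denominator = 64.02·sin36.6°·cos36.6° = 64.02·0.5962·0.8028 = 30.644 kPa
FS = 26.203 / 30.644 = 0.855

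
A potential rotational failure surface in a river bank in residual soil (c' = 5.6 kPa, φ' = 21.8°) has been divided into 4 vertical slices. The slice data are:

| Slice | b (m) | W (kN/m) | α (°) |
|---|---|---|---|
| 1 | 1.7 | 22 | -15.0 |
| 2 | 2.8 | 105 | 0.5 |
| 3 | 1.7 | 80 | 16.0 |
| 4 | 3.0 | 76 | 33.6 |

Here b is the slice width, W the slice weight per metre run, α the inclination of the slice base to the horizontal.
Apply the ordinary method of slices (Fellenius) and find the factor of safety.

Ordinary method of slices: FS = Σ[c'·Δl_i + (W_i cosα_i)·tanφ'] / Σ W_i sinα_i, with Δl_i = b_i / cosα_i.
Slice 1: Δl = 1.7/cos(-15.0°) = 1.760 m; N'_1 = 22·cos(-15.0°) = 21.3; c'Δl = 9.86; W sinα = -5.7
Slice 2: Δl = 2.8/cos0.5° = 2.800 m; N'_2 = 105·cos0.5° = 105.0; c'Δl = 15.68; W sinα = 0.9
Slice 3: Δl = 1.7/cos16.0° = 1.769 m; N'_3 = 80·cos16.0° = 76.9; c'Δl = 9.90; W sinα = 22.1
Slice 4: Δl = 3.0/cos33.6° = 3.602 m; N'_4 = 76·cos33.6° = 63.3; c'Δl = 20.17; W sinα = 42.1
Σc'Δl = 55.6 kN/m; ΣN' = 266.4 kN/m; ΣW sinα = 59.3 kN/m
Resisting = 55.6 + 266.4·tan21.8° = 55.6 + 106.6 = 162.2 kN/m
FS = 162.2 / 59.3 = 2.734

FS = 2.73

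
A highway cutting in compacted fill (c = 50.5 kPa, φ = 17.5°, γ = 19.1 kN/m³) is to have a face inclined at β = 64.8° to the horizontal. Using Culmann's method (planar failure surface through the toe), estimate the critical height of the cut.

H_c = 28.36 m

Culmann's analysis gives the critical failure plane at α_cr = (β + φ)/2 = (64.8 + 17.5)/2 = 41.1°, and the critical height
H_c = (4c/γ) · sinβ cosφ / [1 − cos(β − φ)]
    = (4·50.5/19.1) · sin64.8°·cos17.5° / [1 − cos(47.3°)]
    = 10.576 · 0.9048·0.9537 / [1 − 0.6782]
    = 10.576 · 0.8629 / 0.3218
    = 28.36 m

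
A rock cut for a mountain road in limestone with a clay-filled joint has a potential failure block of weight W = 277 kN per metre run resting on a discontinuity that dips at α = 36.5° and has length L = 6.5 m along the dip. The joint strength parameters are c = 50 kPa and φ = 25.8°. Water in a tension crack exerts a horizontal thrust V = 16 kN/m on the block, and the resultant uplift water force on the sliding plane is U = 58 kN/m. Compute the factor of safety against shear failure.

FS = 2.25

Resolving the block weight along and normal to the plane and applying the Mohr–Coulomb strength on the joint:
N' = W cosα − U − V sinα = 277·cos36.5° − 58 − 16·sin36.5° = 155.2 kN/m
Driving force T = W sinα + V cosα = 277·sin36.5° + 16·cos36.5° = 177.6 kN/m
Resisting force R = c·L + N'·tanφ = 50·6.5 + 155.2·tan25.8° = 325.0 + 75.0 = 400.0 kN/m
FS = R / T = 400.0 / 177.6 = 2.252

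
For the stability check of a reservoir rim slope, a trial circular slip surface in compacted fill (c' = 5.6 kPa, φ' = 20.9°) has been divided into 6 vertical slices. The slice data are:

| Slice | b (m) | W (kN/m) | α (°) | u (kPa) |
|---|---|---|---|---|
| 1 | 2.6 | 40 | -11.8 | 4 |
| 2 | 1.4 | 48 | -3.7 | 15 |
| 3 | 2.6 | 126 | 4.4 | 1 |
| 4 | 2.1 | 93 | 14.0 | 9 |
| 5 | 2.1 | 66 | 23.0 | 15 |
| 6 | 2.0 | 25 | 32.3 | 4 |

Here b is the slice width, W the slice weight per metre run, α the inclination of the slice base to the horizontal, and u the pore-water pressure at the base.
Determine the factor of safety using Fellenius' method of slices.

Ordinary method of slices: FS = Σ[c'·Δl_i + (W_i cosα_i − u_i·Δl_i)·tanφ'] / Σ W_i sinα_i, with Δl_i = b_i / cosα_i.
Slice 1: Δl = 2.6/cos(-11.8°) = 2.656 m; N'_1 = 40·cos(-11.8°) − 4·2.656 = 28.5; c'Δl = 14.87; W sinα = -8.2
Slice 2: Δl = 1.4/cos(-3.7°) = 1.403 m; N'_2 = 48·cos(-3.7°) − 15·1.403 = 26.9; c'Δl = 7.86; W sinα = -3.1
Slice 3: Δl = 2.6/cos4.4° = 2.608 m; N'_3 = 126·cos4.4° − 1·2.608 = 123.0; c'Δl = 14.60; W sinα = 9.7
Slice 4: Δl = 2.1/cos14.0° = 2.164 m; N'_4 = 93·cos14.0° − 9·2.164 = 70.8; c'Δl = 12.12; W sinα = 22.5
Slice 5: Δl = 2.1/cos23.0° = 2.281 m; N'_5 = 66·cos23.0° − 15·2.281 = 26.5; c'Δl = 12.78; W sinα = 25.8
Slice 6: Δl = 2.0/cos32.3° = 2.366 m; N'_6 = 25·cos32.3° − 4·2.366 = 11.7; c'Δl = 13.25; W sinα = 13.4
Σc'Δl = 75.5 kN/m; ΣN' = 287.4 kN/m; ΣW sinα = 60.0 kN/m
Resisting = 75.5 + 287.4·tan20.9° = 75.5 + 109.7 = 185.2 kN/m
FS = 185.2 / 60.0 = 3.085

FS = 3.09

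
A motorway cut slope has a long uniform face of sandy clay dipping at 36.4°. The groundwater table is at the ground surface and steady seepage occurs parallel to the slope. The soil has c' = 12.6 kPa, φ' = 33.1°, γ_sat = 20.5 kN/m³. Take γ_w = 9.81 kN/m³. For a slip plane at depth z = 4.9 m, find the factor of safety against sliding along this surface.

FS = 0.72

With seepage parallel to the slope and the water table at the surface, the effective normal stress on the slip plane uses the buoyant unit weight γ' = γ_sat − γ_w while the driving shear stress uses γ_sat:
FS = [c' + γ' z cos²β tanφ'] / [γ_sat z sinβ cosβ]
γ' = 20.5 − 9.81 = 10.69 kN/m³
Numerator = 12.6 + 10.69·4.9·cos²36.4°·tan33.1° = 12.6 + 10.69·4.9·0.6479·0.6519 = 34.722 kPa
Denominator = 20.5·4.9·sin36.4°·cos36.4° = 20.5·4.9·0.5934·0.8049 = 47.979 kPa
FS = 34.722 / 47.979 = 0.724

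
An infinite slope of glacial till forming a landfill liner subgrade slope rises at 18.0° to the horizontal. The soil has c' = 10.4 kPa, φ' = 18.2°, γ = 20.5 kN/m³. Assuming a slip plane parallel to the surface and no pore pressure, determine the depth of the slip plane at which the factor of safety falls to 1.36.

Setting FS = 1.36 in FS = [c' + γz cos²β tanφ'] / [γz sinβ cosβ] and solving for z:
z = c' / [γ cosβ (FS·sinβ − cosβ·tanφ')]
  = 10.4 / [20.5·cos18.0°·(1.36·sin18.0° − cos18.0°·tan18.2°)]
  = 10.4 / [20.5·0.9511·(1.36·0.3090 − 0.9511·0.3288)]
  = 10.4 / 2.0973 = 4.959 m

z = 4.96 m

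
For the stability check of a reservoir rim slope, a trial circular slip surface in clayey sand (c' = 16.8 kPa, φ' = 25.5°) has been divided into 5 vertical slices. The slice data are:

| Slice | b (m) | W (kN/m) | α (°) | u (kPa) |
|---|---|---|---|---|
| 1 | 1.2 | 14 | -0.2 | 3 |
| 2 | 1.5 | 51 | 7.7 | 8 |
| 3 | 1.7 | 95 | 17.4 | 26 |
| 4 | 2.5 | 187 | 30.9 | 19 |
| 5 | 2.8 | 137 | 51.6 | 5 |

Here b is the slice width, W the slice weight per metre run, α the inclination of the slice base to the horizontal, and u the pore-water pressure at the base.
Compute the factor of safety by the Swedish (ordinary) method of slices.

Ordinary method of slices: FS = Σ[c'·Δl_i + (W_i cosα_i − u_i·Δl_i)·tanφ'] / Σ W_i sinα_i, with Δl_i = b_i / cosα_i.
Slice 1: Δl = 1.2/cos(-0.2°) = 1.200 m; N'_1 = 14·cos(-0.2°) − 3·1.200 = 10.4; c'Δl = 20.16; W sinα = -0.0
Slice 2: Δl = 1.5/cos7.7° = 1.514 m; N'_2 = 51·cos7.7° − 8·1.514 = 38.4; c'Δl = 25.43; W sinα = 6.8
Slice 3: Δl = 1.7/cos17.4° = 1.782 m; N'_3 = 95·cos17.4° − 26·1.782 = 44.3; c'Δl = 29.93; W sinα = 28.4
Slice 4: Δl = 2.5/cos30.9° = 2.914 m; N'_4 = 187·cos30.9° − 19·2.914 = 105.1; c'Δl = 48.95; W sinα = 96.0
Slice 5: Δl = 2.8/cos51.6° = 4.508 m; N'_5 = 137·cos51.6° − 5·4.508 = 62.6; c'Δl = 75.73; W sinα = 107.4
Σc'Δl = 200.2 kN/m; ΣN' = 260.8 kN/m; ΣW sinα = 238.6 kN/m
Resisting = 200.2 + 260.8·tan25.5° = 200.2 + 124.4 = 324.6 kN/m
FS = 324.6 / 238.6 = 1.360

FS = 1.36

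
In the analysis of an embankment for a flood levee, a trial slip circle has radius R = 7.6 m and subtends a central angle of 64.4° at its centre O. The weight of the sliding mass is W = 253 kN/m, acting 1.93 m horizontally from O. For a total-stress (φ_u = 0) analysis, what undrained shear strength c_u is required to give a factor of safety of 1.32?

FS = c_u·L_a·R / (W·d), so c_u = FS·W·d / (L_a·R).
Arc length L_a = R·θ = 7.6·(64.4°·π/180) = 7.6·1.1240 = 8.54 m
c_u = 1.32·253·1.93 / (8.54·7.6) = 644.5 / 64.92 = 9.93 kPa

c_u = 9.9 kPa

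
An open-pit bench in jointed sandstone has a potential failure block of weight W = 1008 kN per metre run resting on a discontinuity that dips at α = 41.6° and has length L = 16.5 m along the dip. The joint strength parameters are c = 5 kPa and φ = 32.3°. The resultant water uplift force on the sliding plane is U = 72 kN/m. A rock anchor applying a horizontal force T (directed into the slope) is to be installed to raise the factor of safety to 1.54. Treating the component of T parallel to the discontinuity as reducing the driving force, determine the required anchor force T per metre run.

T = 329 kN/m

Resolving forces along and normal to the sliding plane, with the horizontal anchor force T adding T·sinα to the effective normal force and T·cosα acting up the plane against the driving force:
FS = [cL + (W cosα − U + T sinα) tanφ] / [W sinα − T cosα]
Without the anchor: N' = 681.8 kN/m, driving T_d = 669.2 kN/m, resisting R = 5·16.5 + 681.8·tan32.3° = 513.5 kN/m, FS = 0.77.
Setting FS = 1.54 and solving for T:
1.54·(669.2 − T cos41.6°) = 513.5 + T sin41.6°·tan32.3°
T·(sin41.6°·tan32.3° + 1.54·cos41.6°) = 1.54·669.2 − 513.5
T·(0.6639·0.6322 + 1.54·0.7478) = 1030.6 − 513.5 = 517.1
T·1.5713 = 517.1
T = 329.1 kN/m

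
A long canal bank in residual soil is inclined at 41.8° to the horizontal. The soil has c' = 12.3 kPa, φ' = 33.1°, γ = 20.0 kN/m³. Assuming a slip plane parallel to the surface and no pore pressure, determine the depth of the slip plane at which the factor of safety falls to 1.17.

z = 2.81 m

Setting FS = 1.17 in FS = [c' + γz cos²β tanφ'] / [γz sinβ cosβ] and solving for z:
z = c' / [γ cosβ (FS·sinβ − cosβ·tanφ')]
  = 12.3 / [20.0·cos41.8°·(1.17·sin41.8° − cos41.8°·tan33.1°)]
  = 12.3 / [20.0·0.7455·(1.17·0.6665 − 0.7455·0.6519)]
  = 12.3 / 4.3815 = 2.807 m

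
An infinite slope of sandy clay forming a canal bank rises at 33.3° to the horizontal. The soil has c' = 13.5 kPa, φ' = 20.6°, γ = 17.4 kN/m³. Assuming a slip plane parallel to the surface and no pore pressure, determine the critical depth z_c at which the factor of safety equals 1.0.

z_c = 3.95 m

Setting FS = 1.00 in FS = [c' + γz cos²β tanφ'] / [γz sinβ cosβ] and solving for z:
z = c' / [γ cosβ (FS·sinβ − cosβ·tanφ')]
  = 13.5 / [17.4·cos33.3°·(1.00·sin33.3° − cos33.3°·tan20.6°)]
  = 13.5 / [17.4·0.8358·(1.00·0.5490 − 0.8358·0.3759)]
  = 13.5 / 3.4156 = 3.952 m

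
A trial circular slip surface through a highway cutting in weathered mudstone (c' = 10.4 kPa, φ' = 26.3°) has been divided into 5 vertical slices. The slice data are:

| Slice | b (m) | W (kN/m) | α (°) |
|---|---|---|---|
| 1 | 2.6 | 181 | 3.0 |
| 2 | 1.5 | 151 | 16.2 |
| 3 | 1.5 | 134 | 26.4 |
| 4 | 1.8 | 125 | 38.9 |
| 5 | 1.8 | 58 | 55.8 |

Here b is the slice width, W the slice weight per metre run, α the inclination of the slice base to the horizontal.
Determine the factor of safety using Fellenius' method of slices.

FS = 1.69

Ordinary method of slices: FS = Σ[c'·Δl_i + (W_i cosα_i)·tanφ'] / Σ W_i sinα_i, with Δl_i = b_i / cosα_i.
Slice 1: Δl = 2.6/cos3.0° = 2.604 m; N'_1 = 181·cos3.0° = 180.8; c'Δl = 27.08; W sinα = 9.5
Slice 2: Δl = 1.5/cos16.2° = 1.562 m; N'_2 = 151·cos16.2° = 145.0; c'Δl = 16.25; W sinα = 42.1
Slice 3: Δl = 1.5/cos26.4° = 1.675 m; N'_3 = 134·cos26.4° = 120.0; c'Δl = 17.42; W sinα = 59.6
Slice 4: Δl = 1.8/cos38.9° = 2.313 m; N'_4 = 125·cos38.9° = 97.3; c'Δl = 24.05; W sinα = 78.5
Slice 5: Δl = 1.8/cos55.8° = 3.202 m; N'_5 = 58·cos55.8° = 32.6; c'Δl = 33.30; W sinα = 48.0
Σc'Δl = 118.1 kN/m; ΣN' = 575.7 kN/m; ΣW sinα = 237.6 kN/m
Resisting = 118.1 + 575.7·tan26.3° = 118.1 + 284.5 = 402.6 kN/m
FS = 402.6 / 237.6 = 1.694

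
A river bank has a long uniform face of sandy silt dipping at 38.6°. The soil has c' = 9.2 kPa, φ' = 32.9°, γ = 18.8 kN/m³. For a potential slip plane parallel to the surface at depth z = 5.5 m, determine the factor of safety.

For an infinite slope with a slip plane parallel to the surface (no pore pressure): FS = [c' + γz cos²β tanφ'] / [γz sinβ cosβ].
γz = 18.8·5.5 = 103.40 kN/m²
Numerator = 9.2 + 103.40·cos²38.6°·tan32.9° = 9.2 + 103.40·0.6108·0.6469 = 50.056 kPa
Denominator = 103.40·sin38.6°·cos38.6° = 103.40·0.6239·0.7815 = 50.415 kPa
FS = 50.056 / 50.415 = 0.993

FS = 0.99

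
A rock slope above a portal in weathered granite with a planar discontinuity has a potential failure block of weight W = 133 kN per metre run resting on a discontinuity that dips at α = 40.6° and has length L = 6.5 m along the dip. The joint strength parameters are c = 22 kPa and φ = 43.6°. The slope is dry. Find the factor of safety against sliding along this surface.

FS = 2.76

Resolving the block weight along and normal to the plane and applying the Mohr–Coulomb strength on the joint:
N' = W cosα = 133·cos40.6° = 101.0 kN/m
Driving force T = W sinα = 133·sin40.6° = 86.6 kN/m
Resisting force R = c·L + N'·tanφ = 22·6.5 + 101.0·tan43.6° = 143.0 + 96.2 = 239.2 kN/m
FS = R / T = 239.2 / 86.6 = 2.763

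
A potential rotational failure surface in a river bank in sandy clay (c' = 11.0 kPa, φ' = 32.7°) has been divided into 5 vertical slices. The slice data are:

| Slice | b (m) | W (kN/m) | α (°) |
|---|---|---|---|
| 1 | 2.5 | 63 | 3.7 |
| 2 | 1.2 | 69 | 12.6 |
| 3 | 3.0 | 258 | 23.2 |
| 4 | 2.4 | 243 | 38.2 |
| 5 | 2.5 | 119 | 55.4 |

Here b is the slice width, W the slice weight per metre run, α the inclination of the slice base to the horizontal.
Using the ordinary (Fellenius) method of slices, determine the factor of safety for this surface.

Ordinary method of slices: FS = Σ[c'·Δl_i + (W_i cosα_i)·tanφ'] / Σ W_i sinα_i, with Δl_i = b_i / cosα_i.
Slice 1: Δl = 2.5/cos3.7° = 2.505 m; N'_1 = 63·cos3.7° = 62.9; c'Δl = 27.56; W sinα = 4.1
Slice 2: Δl = 1.2/cos12.6° = 1.230 m; N'_2 = 69·cos12.6° = 67.3; c'Δl = 13.53; W sinα = 15.1
Slice 3: Δl = 3.0/cos23.2° = 3.264 m; N'_3 = 258·cos23.2° = 237.1; c'Δl = 35.90; W sinα = 101.6
Slice 4: Δl = 2.4/cos38.2° = 3.054 m; N'_4 = 243·cos38.2° = 191.0; c'Δl = 33.59; W sinα = 150.3
Slice 5: Δl = 2.5/cos55.4° = 4.403 m; N'_5 = 119·cos55.4° = 67.6; c'Δl = 48.43; W sinα = 98.0
Σc'Δl = 159.0 kN/m; ΣN' = 625.9 kN/m; ΣW sinα = 369.0 kN/m
Resisting = 159.0 + 625.9·tan32.7° = 159.0 + 401.8 = 560.8 kN/m
FS = 560.8 / 369.0 = 1.520

FS = 1.52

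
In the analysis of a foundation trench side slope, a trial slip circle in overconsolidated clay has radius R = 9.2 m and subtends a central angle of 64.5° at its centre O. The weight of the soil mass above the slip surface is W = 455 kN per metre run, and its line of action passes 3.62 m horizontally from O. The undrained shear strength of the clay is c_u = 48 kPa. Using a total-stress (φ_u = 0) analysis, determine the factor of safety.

Taking moments about the centre O, the resisting moment is provided by the undrained shear strength acting along the arc:
Arc length L_a = R·θ = 9.2·(64.5°·π/180) = 9.2·1.1257 = 10.36 m
M_R = c_u·L_a·R = 48·10.36·9.2 = 4573.6 kN·m/m
M_D = W·d = 455·3.62 = 1647.1 kN·m/m
FS = M_R / M_D = 4573.6 / 1647.1 = 2.777

FS = 2.78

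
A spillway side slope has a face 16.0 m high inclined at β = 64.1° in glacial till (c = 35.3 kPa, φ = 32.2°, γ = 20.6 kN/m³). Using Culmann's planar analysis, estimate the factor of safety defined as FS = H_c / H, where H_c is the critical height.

H_c = (4c/γ) · sinβ cosφ / [1 − cos(β − φ)]
    = (4·35.3/20.6) · sin64.1°·cos32.2° / [1 − cos31.9°]
    = 6.854 · 0.7612 / 0.1510 = 34.55 m
FS = H_c / H = 34.55 / 16.0 = 2.159

FS = 2.16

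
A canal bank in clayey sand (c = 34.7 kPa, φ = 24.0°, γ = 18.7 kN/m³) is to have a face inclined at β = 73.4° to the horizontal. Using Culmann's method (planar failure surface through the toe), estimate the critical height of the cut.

Culmann's analysis gives the critical failure plane at α_cr = (β + φ)/2 = (73.4 + 24.0)/2 = 48.7°, and the critical height
H_c = (4c/γ) · sinβ cosφ / [1 − cos(β − φ)]
    = (4·34.7/18.7) · sin73.4°·cos24.0° / [1 − cos(49.4°)]
    = 7.422 · 0.9583·0.9135 / [1 − 0.6508]
    = 7.422 · 0.8755 / 0.3492
    = 18.61 m

H_c = 18.61 m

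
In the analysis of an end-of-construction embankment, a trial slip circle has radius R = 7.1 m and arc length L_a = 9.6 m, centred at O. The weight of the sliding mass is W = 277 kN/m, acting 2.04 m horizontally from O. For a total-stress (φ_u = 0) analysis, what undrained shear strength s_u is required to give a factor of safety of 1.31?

s_u = 10.9 kPa

FS = s_u·L_a·R / (W·d), so s_u = FS·W·d / (L_a·R).
s_u = 1.31·277·2.04 / (9.60·7.1) = 740.3 / 68.16 = 10.86 kPa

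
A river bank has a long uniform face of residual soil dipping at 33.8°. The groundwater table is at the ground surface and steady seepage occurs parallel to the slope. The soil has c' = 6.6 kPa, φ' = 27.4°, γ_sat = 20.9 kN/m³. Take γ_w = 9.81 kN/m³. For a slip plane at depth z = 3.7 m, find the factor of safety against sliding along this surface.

FS = 0.60

With seepage parallel to the slope and the water table at the surface, the effective normal stress on the slip plane uses the buoyant unit weight γ' = γ_sat − γ_w while the driving shear stress uses γ_sat:
FS = [c' + γ' z cos²β tanφ'] / [γ_sat z sinβ cosβ]
γ' = 20.9 − 9.81 = 11.09 kN/m³
Numerator = 6.6 + 11.09·3.7·cos²33.8°·tan27.4° = 6.6 + 11.09·3.7·0.6905·0.5184 = 21.287 kPa
Denominator = 20.9·3.7·sin33.8°·cos33.8° = 20.9·3.7·0.5563·0.8310 = 35.748 kPa
FS = 21.287 / 35.748 = 0.595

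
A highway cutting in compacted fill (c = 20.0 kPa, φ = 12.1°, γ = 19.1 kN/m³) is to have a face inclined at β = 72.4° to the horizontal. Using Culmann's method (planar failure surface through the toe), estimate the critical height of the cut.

H_c = 7.74 m

Culmann's analysis gives the critical failure plane at α_cr = (β + φ)/2 = (72.4 + 12.1)/2 = 42.2°, and the critical height
H_c = (4c/γ) · sinβ cosφ / [1 − cos(β − φ)]
    = (4·20.0/19.1) · sin72.4°·cos12.1° / [1 − cos(60.3°)]
    = 4.188 · 0.9532·0.9778 / [1 − 0.4955]
    = 4.188 · 0.9320 / 0.5045
    = 7.74 m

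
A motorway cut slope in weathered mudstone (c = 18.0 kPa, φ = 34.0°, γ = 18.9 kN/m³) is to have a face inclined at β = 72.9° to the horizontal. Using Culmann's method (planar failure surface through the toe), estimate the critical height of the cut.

Culmann's analysis gives the critical failure plane at α_cr = (β + φ)/2 = (72.9 + 34.0)/2 = 53.5°, and the critical height
H_c = (4c/γ) · sinβ cosφ / [1 − cos(β − φ)]
    = (4·18.0/18.9) · sin72.9°·cos34.0° / [1 − cos(38.9°)]
    = 3.810 · 0.9558·0.8290 / [1 − 0.7782]
    = 3.810 · 0.7924 / 0.2218
    = 13.61 m

H_c = 13.61 m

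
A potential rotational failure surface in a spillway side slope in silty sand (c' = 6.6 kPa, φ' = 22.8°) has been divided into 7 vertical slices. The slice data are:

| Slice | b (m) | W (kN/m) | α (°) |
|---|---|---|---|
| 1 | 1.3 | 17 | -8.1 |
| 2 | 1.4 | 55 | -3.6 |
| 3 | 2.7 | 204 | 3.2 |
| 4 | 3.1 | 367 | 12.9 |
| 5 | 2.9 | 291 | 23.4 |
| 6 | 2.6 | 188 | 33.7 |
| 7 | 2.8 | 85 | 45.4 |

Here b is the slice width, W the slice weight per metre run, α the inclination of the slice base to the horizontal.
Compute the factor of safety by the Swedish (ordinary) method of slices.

FS = 1.61

Ordinary method of slices: FS = Σ[c'·Δl_i + (W_i cosα_i)·tanφ'] / Σ W_i sinα_i, with Δl_i = b_i / cosα_i.
Slice 1: Δl = 1.3/cos(-8.1°) = 1.313 m; N'_1 = 17·cos(-8.1°) = 16.8; c'Δl = 8.67; W sinα = -2.4
Slice 2: Δl = 1.4/cos(-3.6°) = 1.403 m; N'_2 = 55·cos(-3.6°) = 54.9; c'Δl = 9.26; W sinα = -3.5
Slice 3: Δl = 2.7/cos3.2° = 2.704 m; N'_3 = 204·cos3.2° = 203.7; c'Δl = 17.85; W sinα = 11.4
Slice 4: Δl = 3.1/cos12.9° = 3.180 m; N'_4 = 367·cos12.9° = 357.7; c'Δl = 20.99; W sinα = 81.9
Slice 5: Δl = 2.9/cos23.4° = 3.160 m; N'_5 = 291·cos23.4° = 267.1; c'Δl = 20.86; W sinα = 115.6
Slice 6: Δl = 2.6/cos33.7° = 3.125 m; N'_6 = 188·cos33.7° = 156.4; c'Δl = 20.63; W sinα = 104.3
Slice 7: Δl = 2.8/cos45.4° = 3.988 m; N'_7 = 85·cos45.4° = 59.7; c'Δl = 26.32; W sinα = 60.5
Σc'Δl = 124.6 kN/m; ΣN' = 1116.3 kN/m; ΣW sinα = 367.9 kN/m
Resisting = 124.6 + 1116.3·tan22.8° = 124.6 + 469.2 = 593.8 kN/m
FS = 593.8 / 367.9 = 1.614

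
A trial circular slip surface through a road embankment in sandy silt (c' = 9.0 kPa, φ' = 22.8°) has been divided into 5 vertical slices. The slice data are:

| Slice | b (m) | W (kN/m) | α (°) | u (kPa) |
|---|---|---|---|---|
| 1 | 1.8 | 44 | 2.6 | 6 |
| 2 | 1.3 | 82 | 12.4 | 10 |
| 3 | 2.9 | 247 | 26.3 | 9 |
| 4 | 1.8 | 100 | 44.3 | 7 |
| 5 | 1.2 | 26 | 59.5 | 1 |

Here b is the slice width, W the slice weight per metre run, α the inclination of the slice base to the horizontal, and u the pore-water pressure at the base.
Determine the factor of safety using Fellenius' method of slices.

Ordinary method of slices: FS = Σ[c'·Δl_i + (W_i cosα_i − u_i·Δl_i)·tanφ'] / Σ W_i sinα_i, with Δl_i = b_i / cosα_i.
Slice 1: Δl = 1.8/cos2.6° = 1.802 m; N'_1 = 44·cos2.6° − 6·1.802 = 33.1; c'Δl = 16.22; W sinα = 2.0
Slice 2: Δl = 1.3/cos12.4° = 1.331 m; N'_2 = 82·cos12.4° − 10·1.331 = 66.8; c'Δl = 11.98; W sinα = 17.6
Slice 3: Δl = 2.9/cos26.3° = 3.235 m; N'_3 = 247·cos26.3° − 9·3.235 = 192.3; c'Δl = 29.11; W sinα = 109.4
Slice 4: Δl = 1.8/cos44.3° = 2.515 m; N'_4 = 100·cos44.3° − 7·2.515 = 54.0; c'Δl = 22.64; W sinα = 69.8
Slice 5: Δl = 1.2/cos59.5° = 2.364 m; N'_5 = 26·cos59.5° − 1·2.364 = 10.8; c'Δl = 21.28; W sinα = 22.4
Σc'Δl = 101.2 kN/m; ΣN' = 357.0 kN/m; ΣW sinα = 221.3 kN/m
Resisting = 101.2 + 357.0·tan22.8° = 101.2 + 150.1 = 251.3 kN/m
FS = 251.3 / 221.3 = 1.136

FS = 1.14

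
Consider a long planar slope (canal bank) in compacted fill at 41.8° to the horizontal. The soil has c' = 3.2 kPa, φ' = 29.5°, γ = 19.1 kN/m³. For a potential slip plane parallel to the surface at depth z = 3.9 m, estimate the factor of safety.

For an infinite slope with a slip plane parallel to the surface (no pore pressure): FS = [c' + γz cos²β tanφ'] / [γz sinβ cosβ].
γz = 19.1·3.9 = 74.49 kN/m²
Numerator = 3.2 + 74.49·cos²41.8°·tan29.5° = 3.2 + 74.49·0.5557·0.5658 = 26.621 kPa
Denominator = 74.49·sin41.8°·cos41.8° = 74.49·0.6665·0.7455 = 37.013 kPa
FS = 26.621 / 37.013 = 0.719

FS = 0.72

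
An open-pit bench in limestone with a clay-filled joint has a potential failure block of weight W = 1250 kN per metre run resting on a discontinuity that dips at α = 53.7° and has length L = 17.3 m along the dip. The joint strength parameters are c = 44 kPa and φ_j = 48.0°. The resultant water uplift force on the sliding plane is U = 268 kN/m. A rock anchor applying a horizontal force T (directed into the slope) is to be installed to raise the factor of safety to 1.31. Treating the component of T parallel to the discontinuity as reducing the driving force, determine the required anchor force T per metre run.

T = 21 kN/m

Resolving forces along and normal to the sliding plane, with the horizontal anchor force T adding T·sinα to the effective normal force and T·cosα acting up the plane against the driving force:
FS = [cL + (W cosα − U + T sinα) tanφ_j] / [W sinα − T cosα]
Without the anchor: N' = 472.0 kN/m, driving T_d = 1007.4 kN/m, resisting R = 44·17.3 + 472.0·tan48.0° = 1285.4 kN/m, FS = 1.28.
Setting FS = 1.31 and solving for T:
1.31·(1007.4 − T cos53.7°) = 1285.4 + T sin53.7°·tan48.0°
T·(sin53.7°·tan48.0° + 1.31·cos53.7°) = 1.31·1007.4 − 1285.4
T·(0.8059·1.1106 + 1.31·0.5920) = 1319.7 − 1285.4 = 34.3
T·1.6706 = 34.3
T = 20.5 kN/m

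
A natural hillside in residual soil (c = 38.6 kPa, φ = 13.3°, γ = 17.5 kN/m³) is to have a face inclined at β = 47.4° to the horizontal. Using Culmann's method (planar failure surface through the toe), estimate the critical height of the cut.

H_c = 36.76 m

Culmann's analysis gives the critical failure plane at α_cr = (β + φ)/2 = (47.4 + 13.3)/2 = 30.4°, and the critical height
H_c = (4c/γ) · sinβ cosφ / [1 − cos(β − φ)]
    = (4·38.6/17.5) · sin47.4°·cos13.3° / [1 − cos(34.1°)]
    = 8.823 · 0.7361·0.9732 / [1 − 0.8281]
    = 8.823 · 0.7164 / 0.1719
    = 36.76 m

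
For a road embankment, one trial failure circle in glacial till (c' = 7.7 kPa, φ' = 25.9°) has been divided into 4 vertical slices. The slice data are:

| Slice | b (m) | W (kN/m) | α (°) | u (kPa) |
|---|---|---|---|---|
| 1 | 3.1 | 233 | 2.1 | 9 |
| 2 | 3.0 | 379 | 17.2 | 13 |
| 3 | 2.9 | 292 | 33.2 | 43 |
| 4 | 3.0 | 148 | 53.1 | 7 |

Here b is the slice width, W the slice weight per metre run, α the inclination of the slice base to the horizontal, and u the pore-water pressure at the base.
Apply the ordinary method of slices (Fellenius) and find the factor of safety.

Ordinary method of slices: FS = Σ[c'·Δl_i + (W_i cosα_i − u_i·Δl_i)·tanφ'] / Σ W_i sinα_i, with Δl_i = b_i / cosα_i.
Slice 1: Δl = 3.1/cos2.1° = 3.102 m; N'_1 = 233·cos2.1° − 9·3.102 = 204.9; c'Δl = 23.89; W sinα = 8.5
Slice 2: Δl = 3.0/cos17.2° = 3.140 m; N'_2 = 379·cos17.2° − 13·3.140 = 321.2; c'Δl = 24.18; W sinα = 112.1
Slice 3: Δl = 2.9/cos33.2° = 3.466 m; N'_3 = 292·cos33.2° − 43·3.466 = 95.3; c'Δl = 26.69; W sinα = 159.9
Slice 4: Δl = 3.0/cos53.1° = 4.997 m; N'_4 = 148·cos53.1° − 7·4.997 = 53.9; c'Δl = 38.47; W sinα = 118.4
Σc'Δl = 113.2 kN/m; ΣN' = 675.3 kN/m; ΣW sinα = 398.9 kN/m
Resisting = 113.2 + 675.3·tan25.9° = 113.2 + 327.9 = 441.2 kN/m
FS = 441.2 / 398.9 = 1.106

FS = 1.11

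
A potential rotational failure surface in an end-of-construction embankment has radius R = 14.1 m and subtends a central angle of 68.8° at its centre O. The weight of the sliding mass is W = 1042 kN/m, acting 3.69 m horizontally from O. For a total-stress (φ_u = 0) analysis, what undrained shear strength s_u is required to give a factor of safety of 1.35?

s_u = 21.7 kPa

FS = s_u·L_a·R / (W·d), so s_u = FS·W·d / (L_a·R).
Arc length L_a = R·θ = 14.1·(68.8°·π/180) = 14.1·1.2008 = 16.93 m
s_u = 1.35·1042·3.69 / (16.93·14.1) = 5190.7 / 238.73 = 21.74 kPa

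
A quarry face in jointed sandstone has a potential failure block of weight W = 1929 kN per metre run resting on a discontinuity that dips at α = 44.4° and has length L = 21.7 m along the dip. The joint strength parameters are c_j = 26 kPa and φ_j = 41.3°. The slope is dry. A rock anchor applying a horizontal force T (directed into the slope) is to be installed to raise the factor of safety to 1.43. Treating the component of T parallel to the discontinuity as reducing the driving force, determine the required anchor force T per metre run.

T = 95 kN/m

Resolving forces along and normal to the sliding plane, with the horizontal anchor force T adding T·sinα to the effective normal force and T·cosα acting up the plane against the driving force:
FS = [c_jL + (W cosα + T sinα) tanφ_j] / [W sinα − T cosα]
Without the anchor: N' = 1378.2 kN/m, driving T_d = 1349.7 kN/m, resisting R = 26·21.7 + 1378.2·tan41.3° = 1775.0 kN/m, FS = 1.32.
Setting FS = 1.43 and solving for T:
1.43·(1349.7 − T cos44.4°) = 1775.0 + T sin44.4°·tan41.3°
T·(sin44.4°·tan41.3° + 1.43·cos44.4°) = 1.43·1349.7 − 1775.0
T·(0.6997·0.8785 + 1.43·0.7145) = 1930.0 − 1775.0 = 155.0
T·1.6364 = 155.0
T = 94.7 kN/m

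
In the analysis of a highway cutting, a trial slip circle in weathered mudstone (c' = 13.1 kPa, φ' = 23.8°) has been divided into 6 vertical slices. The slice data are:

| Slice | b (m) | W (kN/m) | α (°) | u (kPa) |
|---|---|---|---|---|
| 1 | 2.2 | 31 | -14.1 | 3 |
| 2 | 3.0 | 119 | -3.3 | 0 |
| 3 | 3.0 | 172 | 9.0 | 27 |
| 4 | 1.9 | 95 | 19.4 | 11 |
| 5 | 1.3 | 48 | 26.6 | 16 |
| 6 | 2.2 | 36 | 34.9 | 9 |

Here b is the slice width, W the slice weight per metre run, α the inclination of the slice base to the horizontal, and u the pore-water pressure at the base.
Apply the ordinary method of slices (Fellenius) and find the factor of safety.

Ordinary method of slices: FS = Σ[c'·Δl_i + (W_i cosα_i − u_i·Δl_i)·tanφ'] / Σ W_i sinα_i, with Δl_i = b_i / cosα_i.
Slice 1: Δl = 2.2/cos(-14.1°) = 2.268 m; N'_1 = 31·cos(-14.1°) − 3·2.268 = 23.3; c'Δl = 29.72; W sinα = -7.6
Slice 2: Δl = 3.0/cos(-3.3°) = 3.005 m; N'_2 = 119·cos(-3.3°) − 0·3.005 = 118.8; c'Δl = 39.37; W sinα = -6.9
Slice 3: Δl = 3.0/cos9.0° = 3.037 m; N'_3 = 172·cos9.0° − 27·3.037 = 87.9; c'Δl = 39.79; W sinα = 26.9
Slice 4: Δl = 1.9/cos19.4° = 2.014 m; N'_4 = 95·cos19.4° − 11·2.014 = 67.4; c'Δl = 26.39; W sinα = 31.6
Slice 5: Δl = 1.3/cos26.6° = 1.454 m; N'_5 = 48·cos26.6° − 16·1.454 = 19.7; c'Δl = 19.05; W sinα = 21.5
Slice 6: Δl = 2.2/cos34.9° = 2.682 m; N'_6 = 36·cos34.9° − 9·2.682 = 5.4; c'Δl = 35.14; W sinα = 20.6
Σc'Δl = 189.4 kN/m; ΣN' = 322.4 kN/m; ΣW sinα = 86.1 kN/m
Resisting = 189.4 + 322.4·tan23.8° = 189.4 + 142.2 = 331.7 kN/m
FS = 331.7 / 86.1 = 3.850

FS = 3.85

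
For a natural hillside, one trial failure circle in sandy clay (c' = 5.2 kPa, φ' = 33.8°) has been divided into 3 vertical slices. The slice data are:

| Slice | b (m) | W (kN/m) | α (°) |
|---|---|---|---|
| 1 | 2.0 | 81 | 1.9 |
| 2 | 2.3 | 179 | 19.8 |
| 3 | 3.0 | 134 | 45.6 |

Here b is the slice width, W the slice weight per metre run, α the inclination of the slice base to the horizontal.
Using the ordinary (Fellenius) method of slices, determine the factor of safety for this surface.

FS = 1.73

Ordinary method of slices: FS = Σ[c'·Δl_i + (W_i cosα_i)·tanφ'] / Σ W_i sinα_i, with Δl_i = b_i / cosα_i.
Slice 1: Δl = 2.0/cos1.9° = 2.001 m; N'_1 = 81·cos1.9° = 81.0; c'Δl = 10.41; W sinα = 2.7
Slice 2: Δl = 2.3/cos19.8° = 2.445 m; N'_2 = 179·cos19.8° = 168.4; c'Δl = 12.71; W sinα = 60.6
Slice 3: Δl = 3.0/cos45.6° = 4.288 m; N'_3 = 134·cos45.6° = 93.8; c'Δl = 22.30; W sinα = 95.7
Σc'Δl = 45.4 kN/m; ΣN' = 343.1 kN/m; ΣW sinα = 159.1 kN/m
Resisting = 45.4 + 343.1·tan33.8° = 45.4 + 229.7 = 275.1 kN/m
FS = 275.1 / 159.1 = 1.730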